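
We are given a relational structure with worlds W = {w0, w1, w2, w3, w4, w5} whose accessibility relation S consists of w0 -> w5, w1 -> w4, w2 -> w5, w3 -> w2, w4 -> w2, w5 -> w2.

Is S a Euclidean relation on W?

No

Euclidean: no — w0 S w5 and w0 S w5, but not w5 S w5.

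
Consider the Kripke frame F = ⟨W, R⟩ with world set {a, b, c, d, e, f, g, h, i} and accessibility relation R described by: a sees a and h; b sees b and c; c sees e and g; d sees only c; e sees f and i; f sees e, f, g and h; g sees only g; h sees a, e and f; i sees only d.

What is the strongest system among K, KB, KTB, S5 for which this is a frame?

K

Symmetric (axiom B): no — b R c but not c R b.
Reflexive (axiom T): no — c is not related to itself.
Euclidean (axiom 5): no — c R e and c R g, but not e R g.
So F validates K; KB would additionally require R to be symmetric. The strongest is K.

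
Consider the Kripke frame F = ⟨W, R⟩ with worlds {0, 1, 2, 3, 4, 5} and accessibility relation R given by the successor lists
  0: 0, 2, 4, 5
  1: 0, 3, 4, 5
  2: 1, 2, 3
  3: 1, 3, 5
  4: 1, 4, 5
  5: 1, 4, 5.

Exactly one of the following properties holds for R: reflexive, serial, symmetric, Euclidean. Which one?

Reflexive: no — 1 is not related to itself.
Serial: yes — every world has a successor (e.g. 0 R 0).
Symmetric: no — 0 R 2 but not 2 R 0.
Euclidean: no — 0 R 2 and 0 R 4, but not 2 R 4.
Only serial holds.

serial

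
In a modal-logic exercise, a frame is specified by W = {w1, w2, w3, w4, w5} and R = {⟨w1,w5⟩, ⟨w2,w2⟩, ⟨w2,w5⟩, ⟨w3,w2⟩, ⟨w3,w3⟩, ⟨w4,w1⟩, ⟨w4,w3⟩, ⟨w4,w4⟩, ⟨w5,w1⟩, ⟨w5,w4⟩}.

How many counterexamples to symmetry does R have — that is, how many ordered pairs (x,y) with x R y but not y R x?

Enumerating: (w2,w5), (w3,w2), (w4,w1), (w4,w3), (w5,w4).

5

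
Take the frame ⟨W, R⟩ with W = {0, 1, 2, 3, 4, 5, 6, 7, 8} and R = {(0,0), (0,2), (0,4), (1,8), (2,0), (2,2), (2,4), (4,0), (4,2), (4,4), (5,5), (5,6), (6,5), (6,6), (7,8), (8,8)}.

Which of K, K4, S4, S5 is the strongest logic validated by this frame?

K4

Transitive (axiom 4): yes — every two-step R-path is closed by a direct edge.
Reflexive (axiom T): no — 1 is not related to itself.
Euclidean (axiom 5): yes — any two successors of a common world are R-related.
So F validates K, K4; S4 would additionally require R to be reflexive. The strongest is K4.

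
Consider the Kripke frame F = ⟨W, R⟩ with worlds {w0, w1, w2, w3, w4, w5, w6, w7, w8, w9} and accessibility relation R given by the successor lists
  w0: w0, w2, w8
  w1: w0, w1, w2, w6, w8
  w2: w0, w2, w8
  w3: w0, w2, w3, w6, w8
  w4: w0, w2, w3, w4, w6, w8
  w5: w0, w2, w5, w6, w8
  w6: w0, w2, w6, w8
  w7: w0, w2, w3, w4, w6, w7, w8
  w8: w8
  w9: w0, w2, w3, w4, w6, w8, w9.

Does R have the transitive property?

Yes

Transitive: yes — every two-step R-path is closed by a direct edge.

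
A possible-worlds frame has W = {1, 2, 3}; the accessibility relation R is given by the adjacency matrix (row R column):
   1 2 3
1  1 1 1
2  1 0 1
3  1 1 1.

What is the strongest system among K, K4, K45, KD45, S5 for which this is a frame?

Transitive (axiom 4): no — 2 R 1 and 1 R 2, but not 2 R 2.
Euclidean (axiom 5): no — 1 R 2 and 1 R 2, but not 2 R 2.
Serial (axiom D): yes — every world has a successor (e.g. 1 R 1).
Reflexive (axiom T): no — 2 is not related to itself.
So F validates K; K4 would additionally require R to be transitive. The strongest is K.

K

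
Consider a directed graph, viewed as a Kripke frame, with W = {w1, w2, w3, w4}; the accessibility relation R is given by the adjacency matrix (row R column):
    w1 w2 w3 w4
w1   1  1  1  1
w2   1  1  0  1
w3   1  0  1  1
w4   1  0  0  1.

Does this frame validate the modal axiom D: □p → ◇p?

By correspondence theory, D is valid on a frame iff R is serial.
Serial: yes — every world has a successor (e.g. w1 R w1).

Yes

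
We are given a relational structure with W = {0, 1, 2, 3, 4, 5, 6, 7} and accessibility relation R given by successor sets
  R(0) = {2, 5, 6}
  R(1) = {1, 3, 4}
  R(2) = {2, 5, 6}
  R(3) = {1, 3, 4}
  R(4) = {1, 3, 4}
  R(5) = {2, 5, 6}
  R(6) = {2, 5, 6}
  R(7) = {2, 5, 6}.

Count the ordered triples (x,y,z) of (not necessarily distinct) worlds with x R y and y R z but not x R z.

0

R is transitive; there are no such tuples.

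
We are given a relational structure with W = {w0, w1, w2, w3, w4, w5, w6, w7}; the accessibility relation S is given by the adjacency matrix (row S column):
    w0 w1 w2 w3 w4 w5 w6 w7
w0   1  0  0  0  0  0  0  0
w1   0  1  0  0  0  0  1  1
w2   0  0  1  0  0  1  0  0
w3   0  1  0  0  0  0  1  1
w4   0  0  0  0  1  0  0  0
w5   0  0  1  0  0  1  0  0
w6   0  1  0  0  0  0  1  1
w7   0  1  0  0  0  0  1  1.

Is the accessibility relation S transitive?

Transitive: yes — every two-step S-path is closed by a direct edge.

Yes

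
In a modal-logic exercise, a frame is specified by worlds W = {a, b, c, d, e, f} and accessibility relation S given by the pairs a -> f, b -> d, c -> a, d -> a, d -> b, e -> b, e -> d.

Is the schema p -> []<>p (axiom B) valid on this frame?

The schema B characterises exactly the symmetric frames.
Symmetric: no — a S f but not f S a.

No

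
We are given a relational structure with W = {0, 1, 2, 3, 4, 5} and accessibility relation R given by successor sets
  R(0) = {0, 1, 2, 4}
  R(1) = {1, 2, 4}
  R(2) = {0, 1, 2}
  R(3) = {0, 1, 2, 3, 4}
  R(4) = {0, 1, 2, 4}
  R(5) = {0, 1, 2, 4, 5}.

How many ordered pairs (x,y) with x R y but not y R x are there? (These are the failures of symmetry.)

Enumerating: (0,1), (3,0), (3,1), (3,2), (3,4), (4,2), (5,0), (5,1), (5,2), (5,4).

10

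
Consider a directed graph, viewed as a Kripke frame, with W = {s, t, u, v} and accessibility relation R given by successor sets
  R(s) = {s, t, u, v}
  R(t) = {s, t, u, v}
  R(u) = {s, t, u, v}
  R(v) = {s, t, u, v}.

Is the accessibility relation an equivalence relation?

Yes

Reflexive: yes — every world is R-related to itself.
Symmetric: yes — every pair in R has its reverse in R.
Transitive: yes — every two-step R-path is closed by a direct edge.
So R is an equivalence relation.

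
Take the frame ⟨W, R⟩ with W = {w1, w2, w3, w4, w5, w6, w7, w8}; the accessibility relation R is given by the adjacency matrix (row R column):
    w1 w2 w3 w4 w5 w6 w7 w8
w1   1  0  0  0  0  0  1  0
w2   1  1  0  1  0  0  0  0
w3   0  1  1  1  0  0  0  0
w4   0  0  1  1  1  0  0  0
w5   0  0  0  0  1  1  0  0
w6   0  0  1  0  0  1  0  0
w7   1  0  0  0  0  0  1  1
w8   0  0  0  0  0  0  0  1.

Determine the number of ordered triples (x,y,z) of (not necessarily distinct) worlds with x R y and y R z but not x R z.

Enumerating: (w1,w7,w8), (w2,w1,w7), (w2,w4,w3), (w2,w4,w5), (w3,w2,w1), (w3,w4,w5), (w4,w3,w2), (w4,w5,w6), (w5,w6,w3), (w6,w3,w2), (w6,w3,w4).

11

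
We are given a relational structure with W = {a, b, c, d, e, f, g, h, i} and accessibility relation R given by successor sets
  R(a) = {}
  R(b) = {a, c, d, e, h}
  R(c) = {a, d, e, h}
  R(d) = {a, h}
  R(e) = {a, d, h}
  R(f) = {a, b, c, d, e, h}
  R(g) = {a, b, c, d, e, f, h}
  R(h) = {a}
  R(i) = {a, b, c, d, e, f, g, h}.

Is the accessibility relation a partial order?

Reflexive: no — a is not related to itself.
Transitive: yes — every two-step R-path is closed by a direct edge.
Antisymmetric: yes — no distinct pair is related both ways.
So R is not a partial order.

No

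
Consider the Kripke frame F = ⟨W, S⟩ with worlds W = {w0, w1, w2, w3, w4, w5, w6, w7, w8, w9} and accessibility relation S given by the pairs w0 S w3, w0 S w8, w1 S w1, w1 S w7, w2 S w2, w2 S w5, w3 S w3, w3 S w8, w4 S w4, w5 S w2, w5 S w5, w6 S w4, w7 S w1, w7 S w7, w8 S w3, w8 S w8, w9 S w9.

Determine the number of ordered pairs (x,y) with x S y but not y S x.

Enumerating: (w0,w3), (w0,w8), (w6,w4).

3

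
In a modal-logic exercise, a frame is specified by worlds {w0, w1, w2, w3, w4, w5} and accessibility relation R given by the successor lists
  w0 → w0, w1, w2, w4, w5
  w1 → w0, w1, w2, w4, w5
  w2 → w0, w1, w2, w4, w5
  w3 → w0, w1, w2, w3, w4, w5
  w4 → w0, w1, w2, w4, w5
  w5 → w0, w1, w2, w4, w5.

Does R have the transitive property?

Yes

Transitive: yes — every two-step R-path is closed by a direct edge.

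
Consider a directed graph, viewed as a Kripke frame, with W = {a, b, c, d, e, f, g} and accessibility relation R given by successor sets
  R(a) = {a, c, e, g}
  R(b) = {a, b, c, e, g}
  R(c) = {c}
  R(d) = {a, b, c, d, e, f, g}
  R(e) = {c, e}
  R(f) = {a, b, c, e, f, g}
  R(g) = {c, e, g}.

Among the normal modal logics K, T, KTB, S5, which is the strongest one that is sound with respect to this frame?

T

Reflexive (axiom T): yes — every world is R-related to itself.
Symmetric (axiom B): no — a R c but not c R a.
Euclidean (axiom 5): no — a R c and a R e, but not c R e.
So F validates K, T; KTB would additionally require R to be symmetric. The strongest is T.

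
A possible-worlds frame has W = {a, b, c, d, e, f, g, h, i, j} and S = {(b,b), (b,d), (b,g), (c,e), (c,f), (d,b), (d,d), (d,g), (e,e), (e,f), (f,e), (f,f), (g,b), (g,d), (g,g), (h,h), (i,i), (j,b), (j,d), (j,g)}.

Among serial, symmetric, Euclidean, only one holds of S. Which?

Euclidean

Serial: no — a has no S-successor.
Symmetric: no — c S e but not e S c.
Euclidean: yes — any two successors of a common world are S-related.
Only Euclidean holds.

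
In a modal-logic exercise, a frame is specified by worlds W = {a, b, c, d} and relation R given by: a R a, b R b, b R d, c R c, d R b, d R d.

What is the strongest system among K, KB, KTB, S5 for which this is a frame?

Symmetric (axiom B): yes — every pair in R has its reverse in R.
Reflexive (axiom T): yes — every world is R-related to itself.
Euclidean (axiom 5): yes — any two successors of a common world are R-related.
So F validates K, KB, KTB, S5. The strongest is S5.

S5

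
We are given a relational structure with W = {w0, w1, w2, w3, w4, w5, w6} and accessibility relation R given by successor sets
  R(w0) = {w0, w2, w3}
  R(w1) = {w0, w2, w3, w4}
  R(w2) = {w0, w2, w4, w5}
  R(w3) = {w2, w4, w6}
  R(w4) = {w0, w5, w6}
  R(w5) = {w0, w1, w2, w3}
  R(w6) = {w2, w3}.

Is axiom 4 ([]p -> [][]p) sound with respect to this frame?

The schema 4 characterises exactly the transitive frames.
Transitive: no — w0 R w2 and w2 R w4, but not w0 R w4.

No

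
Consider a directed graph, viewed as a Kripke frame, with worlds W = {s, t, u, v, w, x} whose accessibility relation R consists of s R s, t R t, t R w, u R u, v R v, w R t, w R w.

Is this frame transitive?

Yes

Transitive: yes — every two-step R-path is closed by a direct edge.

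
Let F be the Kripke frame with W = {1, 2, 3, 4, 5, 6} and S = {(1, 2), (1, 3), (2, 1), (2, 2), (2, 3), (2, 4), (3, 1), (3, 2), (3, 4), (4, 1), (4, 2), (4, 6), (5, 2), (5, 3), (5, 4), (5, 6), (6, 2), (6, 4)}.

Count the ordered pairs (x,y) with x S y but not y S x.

7

Enumerating: (3,4), (4,1), (5,2), (5,3), (5,4), (5,6), (6,2).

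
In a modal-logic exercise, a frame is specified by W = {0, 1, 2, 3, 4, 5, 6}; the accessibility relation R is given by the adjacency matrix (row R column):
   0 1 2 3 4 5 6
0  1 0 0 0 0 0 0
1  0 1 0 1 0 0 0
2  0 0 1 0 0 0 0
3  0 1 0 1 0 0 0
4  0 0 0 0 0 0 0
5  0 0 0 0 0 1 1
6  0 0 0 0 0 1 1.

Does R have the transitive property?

Transitive: yes — every two-step R-path is closed by a direct edge.

Yes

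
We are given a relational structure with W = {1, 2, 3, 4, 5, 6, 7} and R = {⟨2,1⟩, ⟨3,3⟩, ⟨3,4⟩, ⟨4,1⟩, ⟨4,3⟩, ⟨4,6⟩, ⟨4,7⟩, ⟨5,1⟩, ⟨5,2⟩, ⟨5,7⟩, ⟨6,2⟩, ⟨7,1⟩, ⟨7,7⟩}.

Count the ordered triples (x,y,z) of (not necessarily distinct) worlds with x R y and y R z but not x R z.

Enumerating: (3,4,1), (3,4,6), (3,4,7), (4,3,4), (4,6,2), (6,2,1).

6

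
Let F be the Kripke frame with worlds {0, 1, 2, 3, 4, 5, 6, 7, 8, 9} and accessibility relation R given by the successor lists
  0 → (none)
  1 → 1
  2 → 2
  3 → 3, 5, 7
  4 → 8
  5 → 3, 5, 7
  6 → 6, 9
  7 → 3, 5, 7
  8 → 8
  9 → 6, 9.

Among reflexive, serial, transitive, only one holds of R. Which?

Reflexive: no — 0 is not related to itself.
Serial: no — 0 has no R-successor.
Transitive: yes — every two-step R-path is closed by a direct edge.
Only transitive holds.

transitive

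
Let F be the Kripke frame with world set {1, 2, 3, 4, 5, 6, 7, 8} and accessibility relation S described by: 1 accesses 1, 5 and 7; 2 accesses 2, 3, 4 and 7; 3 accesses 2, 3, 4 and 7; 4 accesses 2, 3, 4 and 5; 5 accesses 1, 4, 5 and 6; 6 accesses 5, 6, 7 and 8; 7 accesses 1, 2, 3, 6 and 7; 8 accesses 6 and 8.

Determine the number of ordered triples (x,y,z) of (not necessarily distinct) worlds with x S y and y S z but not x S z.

Enumerating: (1,5,4), (1,5,6), (1,7,2), (1,7,3), (1,7,6), (2,4,5), (2,7,1), (2,7,6), (3,4,5), (3,7,1), (3,7,6), (4,2,7), … and 20 more.
Total: 32.

32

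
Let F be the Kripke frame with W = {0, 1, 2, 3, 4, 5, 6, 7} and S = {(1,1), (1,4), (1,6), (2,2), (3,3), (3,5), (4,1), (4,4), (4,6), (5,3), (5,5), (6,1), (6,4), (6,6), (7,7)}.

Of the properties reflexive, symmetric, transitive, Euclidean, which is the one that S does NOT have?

Reflexive: no — 0 is not related to itself.
Symmetric: yes — every pair in S has its reverse in S.
Transitive: yes — every two-step S-path is closed by a direct edge.
Euclidean: yes — any two successors of a common world are S-related.
Only reflexive fails.

reflexive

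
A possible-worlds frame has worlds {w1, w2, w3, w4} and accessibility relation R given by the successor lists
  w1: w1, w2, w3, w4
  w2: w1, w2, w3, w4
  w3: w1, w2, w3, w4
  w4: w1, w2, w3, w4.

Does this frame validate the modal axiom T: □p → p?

Axiom T corresponds to the accessibility relation being reflexive.
Reflexive: yes — every world is R-related to itself.

Yes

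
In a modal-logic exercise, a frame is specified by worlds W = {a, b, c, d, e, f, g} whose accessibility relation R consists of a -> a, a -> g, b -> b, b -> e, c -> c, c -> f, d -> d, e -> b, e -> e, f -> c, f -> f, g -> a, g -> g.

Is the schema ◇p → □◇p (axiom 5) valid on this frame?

Yes

Axiom 5 corresponds to the accessibility relation being Euclidean.
Euclidean: yes — any two successors of a common world are R-related.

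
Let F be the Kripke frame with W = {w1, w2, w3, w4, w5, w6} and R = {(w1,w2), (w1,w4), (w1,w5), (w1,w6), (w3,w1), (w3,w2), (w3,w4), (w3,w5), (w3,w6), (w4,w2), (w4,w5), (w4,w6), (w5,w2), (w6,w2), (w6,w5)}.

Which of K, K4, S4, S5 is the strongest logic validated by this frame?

K4

Transitive (axiom 4): yes — every two-step R-path is closed by a direct edge.
Reflexive (axiom T): no — w1 is not related to itself.
Euclidean (axiom 5): no — w1 R w2 and w1 R w4, but not w2 R w4.
So F validates K, K4; S4 would additionally require R to be reflexive. The strongest is K4.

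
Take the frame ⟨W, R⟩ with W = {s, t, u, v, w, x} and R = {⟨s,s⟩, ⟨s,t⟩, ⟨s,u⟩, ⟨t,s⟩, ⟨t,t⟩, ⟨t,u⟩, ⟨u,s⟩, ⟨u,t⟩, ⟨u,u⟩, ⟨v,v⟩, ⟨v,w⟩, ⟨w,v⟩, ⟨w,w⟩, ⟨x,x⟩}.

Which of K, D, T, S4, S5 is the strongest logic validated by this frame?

Serial (axiom D): yes — every world has a successor (e.g. s R s).
Reflexive (axiom T): yes — every world is R-related to itself.
Transitive (axiom 4): yes — every two-step R-path is closed by a direct edge.
Euclidean (axiom 5): yes — any two successors of a common world are R-related.
So F validates K, D, T, S4, S5. The strongest is S5.

S5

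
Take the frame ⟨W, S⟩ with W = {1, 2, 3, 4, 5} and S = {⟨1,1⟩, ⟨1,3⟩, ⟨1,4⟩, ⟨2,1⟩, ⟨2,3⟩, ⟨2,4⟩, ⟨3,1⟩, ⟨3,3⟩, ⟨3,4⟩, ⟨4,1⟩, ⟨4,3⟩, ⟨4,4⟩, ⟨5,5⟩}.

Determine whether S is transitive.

Transitive: yes — every two-step S-path is closed by a direct edge.

Yes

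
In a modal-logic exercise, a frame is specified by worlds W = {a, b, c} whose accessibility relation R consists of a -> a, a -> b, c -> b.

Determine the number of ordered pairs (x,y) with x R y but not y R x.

Enumerating: (a,b), (c,b).

2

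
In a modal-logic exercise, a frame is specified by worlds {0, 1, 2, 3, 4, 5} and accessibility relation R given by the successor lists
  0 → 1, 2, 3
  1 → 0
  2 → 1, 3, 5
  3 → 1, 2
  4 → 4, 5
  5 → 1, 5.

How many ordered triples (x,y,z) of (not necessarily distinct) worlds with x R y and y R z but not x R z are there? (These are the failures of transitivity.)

12

Enumerating: (0,1,0), (0,2,5), (1,0,1), (1,0,2), (1,0,3), (2,1,0), (2,3,2), (3,1,0), (3,2,3), (3,2,5), (4,5,1), (5,1,0).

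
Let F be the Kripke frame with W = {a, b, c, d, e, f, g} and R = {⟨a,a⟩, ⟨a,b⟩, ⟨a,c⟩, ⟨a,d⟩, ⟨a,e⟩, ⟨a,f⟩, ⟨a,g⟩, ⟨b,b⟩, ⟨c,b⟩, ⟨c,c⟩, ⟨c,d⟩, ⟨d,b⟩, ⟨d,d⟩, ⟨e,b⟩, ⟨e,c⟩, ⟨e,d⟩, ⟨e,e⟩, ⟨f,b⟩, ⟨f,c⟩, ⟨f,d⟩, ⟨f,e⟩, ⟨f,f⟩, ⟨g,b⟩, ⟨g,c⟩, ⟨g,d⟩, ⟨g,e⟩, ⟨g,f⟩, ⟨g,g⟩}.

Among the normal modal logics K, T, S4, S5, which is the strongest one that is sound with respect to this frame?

S4

Reflexive (axiom T): yes — every world is R-related to itself.
Transitive (axiom 4): yes — every two-step R-path is closed by a direct edge.
Euclidean (axiom 5): no — a R b and a R c, but not b R c.
So F validates K, T, S4; S5 would additionally require R to be Euclidean. The strongest is S4.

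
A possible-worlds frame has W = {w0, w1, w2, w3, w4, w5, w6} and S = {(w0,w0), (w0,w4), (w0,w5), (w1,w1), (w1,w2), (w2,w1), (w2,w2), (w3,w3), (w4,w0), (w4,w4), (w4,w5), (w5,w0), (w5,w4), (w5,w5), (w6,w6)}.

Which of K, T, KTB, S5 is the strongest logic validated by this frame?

S5

Reflexive (axiom T): yes — every world is S-related to itself.
Symmetric (axiom B): yes — every pair in S has its reverse in S.
Euclidean (axiom 5): yes — any two successors of a common world are S-related.
So F validates K, T, KTB, S5. The strongest is S5.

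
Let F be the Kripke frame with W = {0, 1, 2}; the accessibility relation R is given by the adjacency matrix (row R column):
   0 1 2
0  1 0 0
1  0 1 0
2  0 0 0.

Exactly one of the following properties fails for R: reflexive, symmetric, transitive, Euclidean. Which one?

Reflexive: no — 2 is not related to itself.
Symmetric: yes — every pair in R has its reverse in R.
Transitive: yes — every two-step R-path is closed by a direct edge.
Euclidean: yes — any two successors of a common world are R-related.
Only reflexive fails.

reflexive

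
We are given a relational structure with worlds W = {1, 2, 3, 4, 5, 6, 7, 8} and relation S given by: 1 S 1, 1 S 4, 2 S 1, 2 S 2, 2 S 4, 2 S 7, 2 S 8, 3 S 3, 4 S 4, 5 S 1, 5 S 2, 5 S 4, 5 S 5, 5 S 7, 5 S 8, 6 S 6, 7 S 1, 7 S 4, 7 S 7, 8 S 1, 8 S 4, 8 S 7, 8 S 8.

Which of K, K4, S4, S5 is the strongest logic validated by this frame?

Transitive (axiom 4): yes — every two-step S-path is closed by a direct edge.
Reflexive (axiom T): yes — every world is S-related to itself.
Euclidean (axiom 5): no — 2 S 1 and 2 S 7, but not 1 S 7.
So F validates K, K4, S4; S5 would additionally require S to be Euclidean. The strongest is S4.

S4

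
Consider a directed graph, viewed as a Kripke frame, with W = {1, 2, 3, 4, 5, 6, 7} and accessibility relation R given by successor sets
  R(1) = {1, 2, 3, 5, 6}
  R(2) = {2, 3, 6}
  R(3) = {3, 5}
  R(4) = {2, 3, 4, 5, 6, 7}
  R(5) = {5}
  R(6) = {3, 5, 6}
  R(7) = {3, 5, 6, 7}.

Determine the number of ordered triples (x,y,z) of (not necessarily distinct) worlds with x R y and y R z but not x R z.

Enumerating: (2,3,5), (2,6,5).

2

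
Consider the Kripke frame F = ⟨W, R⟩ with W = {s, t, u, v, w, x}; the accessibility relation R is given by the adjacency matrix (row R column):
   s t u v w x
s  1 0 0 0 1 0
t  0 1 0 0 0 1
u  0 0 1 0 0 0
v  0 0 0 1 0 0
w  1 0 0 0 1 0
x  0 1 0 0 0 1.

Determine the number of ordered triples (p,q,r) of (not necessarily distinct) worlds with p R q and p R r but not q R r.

0

R is Euclidean; there are no such tuples.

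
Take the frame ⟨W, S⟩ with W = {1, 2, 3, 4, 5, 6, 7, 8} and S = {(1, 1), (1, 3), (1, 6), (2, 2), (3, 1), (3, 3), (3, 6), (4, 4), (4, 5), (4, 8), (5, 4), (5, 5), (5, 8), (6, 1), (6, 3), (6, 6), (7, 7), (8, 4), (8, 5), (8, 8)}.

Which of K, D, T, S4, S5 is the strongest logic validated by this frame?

S5

Serial (axiom D): yes — every world has a successor (e.g. 1 S 1).
Reflexive (axiom T): yes — every world is S-related to itself.
Transitive (axiom 4): yes — every two-step S-path is closed by a direct edge.
Euclidean (axiom 5): yes — any two successors of a common world are S-related.
So F validates K, D, T, S4, S5. The strongest is S5.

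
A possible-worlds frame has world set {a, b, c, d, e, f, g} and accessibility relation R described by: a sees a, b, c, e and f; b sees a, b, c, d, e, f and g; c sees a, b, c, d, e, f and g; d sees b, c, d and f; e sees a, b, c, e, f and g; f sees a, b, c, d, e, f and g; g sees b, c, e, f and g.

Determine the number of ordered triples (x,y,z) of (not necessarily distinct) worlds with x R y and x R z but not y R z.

26

Enumerating: (b,a,d), (b,a,g), (b,d,a), (b,d,e), (b,d,g), (b,e,d), (b,g,a), (b,g,d), (c,a,d), (c,a,g), (c,d,a), (c,d,e), … and 14 more.
Total: 26.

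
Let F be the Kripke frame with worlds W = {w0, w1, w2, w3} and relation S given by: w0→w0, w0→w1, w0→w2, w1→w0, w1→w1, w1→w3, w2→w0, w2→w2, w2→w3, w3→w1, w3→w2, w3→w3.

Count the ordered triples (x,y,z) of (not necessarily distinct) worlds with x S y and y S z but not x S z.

Enumerating: (w0,w1,w3), (w0,w2,w3), (w1,w0,w2), (w1,w3,w2), (w2,w0,w1), (w2,w3,w1), (w3,w1,w0), (w3,w2,w0).

8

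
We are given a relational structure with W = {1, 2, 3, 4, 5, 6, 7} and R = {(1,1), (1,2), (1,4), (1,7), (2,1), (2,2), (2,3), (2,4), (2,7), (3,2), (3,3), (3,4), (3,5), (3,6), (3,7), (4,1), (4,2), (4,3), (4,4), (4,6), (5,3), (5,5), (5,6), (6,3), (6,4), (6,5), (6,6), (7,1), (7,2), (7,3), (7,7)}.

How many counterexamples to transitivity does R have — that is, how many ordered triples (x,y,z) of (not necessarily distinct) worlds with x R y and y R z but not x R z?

Enumerating: (1,2,3), (1,4,3), (1,4,6), (1,7,3), (2,3,5), (2,3,6), (2,4,6), (3,2,1), (3,4,1), (3,7,1), (4,1,7), (4,2,7), … and 16 more.
Total: 28.

28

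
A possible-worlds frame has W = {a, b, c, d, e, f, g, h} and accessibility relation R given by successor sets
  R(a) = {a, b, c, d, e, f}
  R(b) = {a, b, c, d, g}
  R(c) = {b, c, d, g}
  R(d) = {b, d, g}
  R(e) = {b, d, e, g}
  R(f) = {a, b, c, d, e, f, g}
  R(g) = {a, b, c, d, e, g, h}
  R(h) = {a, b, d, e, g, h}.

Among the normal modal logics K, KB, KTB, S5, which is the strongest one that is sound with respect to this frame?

K

Symmetric (axiom B): no — a R c but not c R a.
Reflexive (axiom T): yes — every world is R-related to itself.
Euclidean (axiom 5): no — a R b and a R e, but not b R e.
So F validates K; KB would additionally require R to be symmetric. The strongest is K.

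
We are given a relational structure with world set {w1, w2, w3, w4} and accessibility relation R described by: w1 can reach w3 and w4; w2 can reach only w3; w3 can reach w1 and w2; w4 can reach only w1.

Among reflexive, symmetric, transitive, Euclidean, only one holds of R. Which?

symmetric

Reflexive: no — w1 is not related to itself.
Symmetric: yes — every pair in R has its reverse in R.
Transitive: no — w1 R w3 and w3 R w2, but not w1 R w2.
Euclidean: no — w1 R w3 and w1 R w4, but not w3 R w4.
Only symmetric holds.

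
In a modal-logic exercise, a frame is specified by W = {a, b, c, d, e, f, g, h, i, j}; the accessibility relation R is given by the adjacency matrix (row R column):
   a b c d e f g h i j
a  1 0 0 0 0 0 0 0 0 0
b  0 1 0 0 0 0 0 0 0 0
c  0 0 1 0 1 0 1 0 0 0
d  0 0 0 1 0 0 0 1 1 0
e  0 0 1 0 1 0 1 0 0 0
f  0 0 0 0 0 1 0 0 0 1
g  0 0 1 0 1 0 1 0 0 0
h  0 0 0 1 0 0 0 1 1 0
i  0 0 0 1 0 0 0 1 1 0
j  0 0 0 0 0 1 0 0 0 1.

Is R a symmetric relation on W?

Symmetric: yes — every pair in R has its reverse in R.

Yes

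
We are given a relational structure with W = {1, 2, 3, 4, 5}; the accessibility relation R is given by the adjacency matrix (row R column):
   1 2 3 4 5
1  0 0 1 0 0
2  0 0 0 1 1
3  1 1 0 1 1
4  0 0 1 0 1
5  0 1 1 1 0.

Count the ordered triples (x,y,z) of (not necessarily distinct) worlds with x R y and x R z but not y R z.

21

Enumerating: (1,3,3), (2,4,4), (2,5,5), (3,1,1), (3,1,2), (3,1,4), (3,1,5), (3,2,1), (3,2,2), (3,4,1), (3,4,2), (3,4,4), … and 9 more.
Total: 21.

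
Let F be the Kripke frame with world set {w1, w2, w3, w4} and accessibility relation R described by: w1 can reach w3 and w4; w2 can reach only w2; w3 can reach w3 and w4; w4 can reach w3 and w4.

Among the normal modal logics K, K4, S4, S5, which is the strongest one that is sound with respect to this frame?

K4

Transitive (axiom 4): yes — every two-step R-path is closed by a direct edge.
Reflexive (axiom T): no — w1 is not related to itself.
Euclidean (axiom 5): yes — any two successors of a common world are R-related.
So F validates K, K4; S4 would additionally require R to be reflexive. The strongest is K4.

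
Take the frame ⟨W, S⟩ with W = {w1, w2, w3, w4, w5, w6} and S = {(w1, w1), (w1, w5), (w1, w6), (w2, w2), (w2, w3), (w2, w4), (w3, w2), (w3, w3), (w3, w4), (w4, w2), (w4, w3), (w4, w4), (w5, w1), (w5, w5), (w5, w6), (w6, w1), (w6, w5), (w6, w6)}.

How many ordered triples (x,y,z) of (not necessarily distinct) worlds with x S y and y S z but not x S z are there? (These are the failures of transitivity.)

0

S is transitive; there are no such tuples.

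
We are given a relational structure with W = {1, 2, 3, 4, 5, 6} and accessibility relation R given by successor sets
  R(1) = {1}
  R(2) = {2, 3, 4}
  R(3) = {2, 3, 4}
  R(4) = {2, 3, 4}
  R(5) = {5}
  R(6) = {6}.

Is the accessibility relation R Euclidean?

Euclidean: yes — any two successors of a common world are R-related.

Yes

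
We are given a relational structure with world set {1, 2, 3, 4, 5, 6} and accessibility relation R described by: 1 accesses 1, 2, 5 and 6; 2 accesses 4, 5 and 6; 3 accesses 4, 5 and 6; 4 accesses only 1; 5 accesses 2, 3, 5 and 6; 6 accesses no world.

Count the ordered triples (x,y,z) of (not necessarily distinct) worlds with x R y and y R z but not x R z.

Enumerating: (1,2,4), (1,5,3), (2,4,1), (2,5,2), (2,5,3), (3,4,1), (3,5,2), (3,5,3), (4,1,2), (4,1,5), (4,1,6), (5,2,4), (5,3,4).

13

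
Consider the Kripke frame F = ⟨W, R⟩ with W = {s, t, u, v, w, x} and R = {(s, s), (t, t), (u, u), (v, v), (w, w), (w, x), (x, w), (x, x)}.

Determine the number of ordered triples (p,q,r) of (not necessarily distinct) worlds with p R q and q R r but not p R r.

R is transitive; there are no such tuples.

0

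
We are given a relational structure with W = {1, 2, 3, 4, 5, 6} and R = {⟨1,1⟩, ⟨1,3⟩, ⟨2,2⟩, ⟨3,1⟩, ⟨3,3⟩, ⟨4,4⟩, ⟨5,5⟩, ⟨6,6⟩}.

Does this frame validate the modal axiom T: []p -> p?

Axiom T corresponds to the accessibility relation being reflexive.
Reflexive: yes — every world is R-related to itself.

Yes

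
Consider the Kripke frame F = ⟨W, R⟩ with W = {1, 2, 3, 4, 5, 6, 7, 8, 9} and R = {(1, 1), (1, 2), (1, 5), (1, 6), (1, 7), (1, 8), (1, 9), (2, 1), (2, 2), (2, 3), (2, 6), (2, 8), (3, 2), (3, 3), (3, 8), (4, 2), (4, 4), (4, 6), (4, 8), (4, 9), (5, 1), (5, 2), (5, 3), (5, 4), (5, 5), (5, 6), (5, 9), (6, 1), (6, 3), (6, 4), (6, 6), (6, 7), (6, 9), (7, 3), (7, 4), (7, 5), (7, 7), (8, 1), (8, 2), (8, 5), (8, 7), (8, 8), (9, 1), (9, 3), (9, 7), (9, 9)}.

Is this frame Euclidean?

No

Euclidean: no — 1 R 2 and 1 R 5, but not 2 R 5.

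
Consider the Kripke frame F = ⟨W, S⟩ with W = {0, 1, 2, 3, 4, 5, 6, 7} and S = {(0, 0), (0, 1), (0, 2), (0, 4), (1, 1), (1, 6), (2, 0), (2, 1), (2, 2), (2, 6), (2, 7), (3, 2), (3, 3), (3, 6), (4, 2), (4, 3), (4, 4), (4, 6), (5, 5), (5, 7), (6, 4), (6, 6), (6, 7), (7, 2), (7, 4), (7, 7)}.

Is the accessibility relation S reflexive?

Yes

Reflexive: yes — every world is S-related to itself.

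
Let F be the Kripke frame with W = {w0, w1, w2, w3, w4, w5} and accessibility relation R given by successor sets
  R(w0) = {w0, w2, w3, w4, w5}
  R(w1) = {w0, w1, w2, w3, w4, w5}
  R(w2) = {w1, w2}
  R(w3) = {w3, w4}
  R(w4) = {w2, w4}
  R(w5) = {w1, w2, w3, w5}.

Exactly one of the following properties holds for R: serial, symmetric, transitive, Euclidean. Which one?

serial

Serial: yes — every world has a successor (e.g. w0 R w0).
Symmetric: no — w0 R w2 but not w2 R w0.
Transitive: no — w0 R w2 and w2 R w1, but not w0 R w1.
Euclidean: no — w0 R w2 and w0 R w3, but not w2 R w3.
Only serial holds.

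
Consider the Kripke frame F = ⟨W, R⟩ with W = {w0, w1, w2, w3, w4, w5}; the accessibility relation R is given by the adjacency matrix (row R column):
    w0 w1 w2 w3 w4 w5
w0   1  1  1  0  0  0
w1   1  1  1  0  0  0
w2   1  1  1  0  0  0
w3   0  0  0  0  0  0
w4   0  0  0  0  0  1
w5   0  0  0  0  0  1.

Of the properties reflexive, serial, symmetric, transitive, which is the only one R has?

transitive

Reflexive: no — w3 is not related to itself.
Serial: no — w3 has no R-successor.
Symmetric: no — w4 R w5 but not w5 R w4.
Transitive: yes — every two-step R-path is closed by a direct edge.
Only transitive holds.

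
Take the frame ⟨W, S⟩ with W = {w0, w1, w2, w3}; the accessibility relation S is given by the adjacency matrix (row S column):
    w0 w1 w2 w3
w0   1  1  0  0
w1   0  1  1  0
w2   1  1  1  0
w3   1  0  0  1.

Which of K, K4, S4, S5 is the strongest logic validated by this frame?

Transitive (axiom 4): no — w0 S w1 and w1 S w2, but not w0 S w2.
Reflexive (axiom T): yes — every world is S-related to itself.
Euclidean (axiom 5): no — w2 S w1 and w2 S w0, but not w1 S w0.
So F validates K; K4 would additionally require S to be transitive. The strongest is K.

K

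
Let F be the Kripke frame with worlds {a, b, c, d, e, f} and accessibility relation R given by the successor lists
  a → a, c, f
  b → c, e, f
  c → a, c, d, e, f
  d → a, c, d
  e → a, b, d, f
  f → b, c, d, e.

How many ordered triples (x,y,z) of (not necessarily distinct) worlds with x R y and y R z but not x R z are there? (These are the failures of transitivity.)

29

Enumerating: (a,c,d), (a,c,e), (a,f,b), (a,f,d), (a,f,e), (b,c,a), (b,c,d), (b,e,a), (b,e,b), (b,e,d), (b,f,b), (b,f,d), … and 17 more.
Total: 29.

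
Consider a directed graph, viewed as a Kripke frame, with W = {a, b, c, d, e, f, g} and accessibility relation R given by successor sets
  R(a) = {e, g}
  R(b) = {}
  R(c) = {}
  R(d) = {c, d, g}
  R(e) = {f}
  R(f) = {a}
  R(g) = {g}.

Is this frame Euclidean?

No

Euclidean: no — a R e and a R g, but not e R g.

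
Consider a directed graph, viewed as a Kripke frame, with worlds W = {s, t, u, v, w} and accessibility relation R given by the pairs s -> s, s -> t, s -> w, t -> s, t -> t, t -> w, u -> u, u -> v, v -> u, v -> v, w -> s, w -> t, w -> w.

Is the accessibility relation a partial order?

No

Reflexive: yes — every world is R-related to itself.
Transitive: yes — every two-step R-path is closed by a direct edge.
Antisymmetric: no — s R t and t R s with s ≠ t.
So R is not a partial order.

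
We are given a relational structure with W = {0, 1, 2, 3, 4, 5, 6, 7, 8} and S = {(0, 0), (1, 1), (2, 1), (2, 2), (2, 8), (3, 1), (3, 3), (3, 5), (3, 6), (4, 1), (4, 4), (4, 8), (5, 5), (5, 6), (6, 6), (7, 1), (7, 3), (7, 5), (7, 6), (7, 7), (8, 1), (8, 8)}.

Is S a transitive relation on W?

Transitive: yes — every two-step S-path is closed by a direct edge.

Yes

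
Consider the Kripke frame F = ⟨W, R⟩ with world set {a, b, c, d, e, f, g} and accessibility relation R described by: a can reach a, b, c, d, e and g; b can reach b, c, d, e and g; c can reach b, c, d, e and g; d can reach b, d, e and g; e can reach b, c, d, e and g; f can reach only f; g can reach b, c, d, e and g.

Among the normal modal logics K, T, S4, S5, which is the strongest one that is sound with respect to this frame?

Reflexive (axiom T): yes — every world is R-related to itself.
Transitive (axiom 4): no — d R b and b R c, but not d R c.
Euclidean (axiom 5): no — a R d and a R c, but not d R c.
So F validates K, T; S4 would additionally require R to be transitive. The strongest is T.

T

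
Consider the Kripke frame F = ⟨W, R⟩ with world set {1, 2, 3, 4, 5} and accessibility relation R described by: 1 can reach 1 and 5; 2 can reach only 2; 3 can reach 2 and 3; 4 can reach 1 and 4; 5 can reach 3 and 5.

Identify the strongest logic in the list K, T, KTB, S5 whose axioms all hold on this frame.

T

Reflexive (axiom T): yes — every world is R-related to itself.
Symmetric (axiom B): no — 1 R 5 but not 5 R 1.
Euclidean (axiom 5): no — 1 R 5 and 1 R 1, but not 5 R 1.
So F validates K, T; KTB would additionally require R to be symmetric. The strongest is T.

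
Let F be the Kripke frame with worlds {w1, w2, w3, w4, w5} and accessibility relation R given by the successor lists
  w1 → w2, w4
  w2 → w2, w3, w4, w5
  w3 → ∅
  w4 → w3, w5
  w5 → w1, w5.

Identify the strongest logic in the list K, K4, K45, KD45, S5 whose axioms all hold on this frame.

Transitive (axiom 4): no — w1 R w2 and w2 R w3, but not w1 R w3.
Euclidean (axiom 5): no — w1 R w4 and w1 R w2, but not w4 R w2.
Serial (axiom D): no — w3 has no R-successor.
Reflexive (axiom T): no — w1 is not related to itself.
So F validates K; K4 would additionally require R to be transitive. The strongest is K.

K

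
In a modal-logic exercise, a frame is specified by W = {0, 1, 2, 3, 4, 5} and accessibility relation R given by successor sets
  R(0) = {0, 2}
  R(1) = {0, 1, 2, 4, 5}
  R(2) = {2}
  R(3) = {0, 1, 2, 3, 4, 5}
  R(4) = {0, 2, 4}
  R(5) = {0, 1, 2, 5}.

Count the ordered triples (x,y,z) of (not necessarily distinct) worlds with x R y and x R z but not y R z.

Enumerating: (0,2,0), (1,0,1), (1,0,4), (1,0,5), (1,2,0), (1,2,1), (1,2,4), (1,2,5), (1,4,1), (1,4,5), (1,5,4), (3,0,1), … and 22 more.
Total: 34.

34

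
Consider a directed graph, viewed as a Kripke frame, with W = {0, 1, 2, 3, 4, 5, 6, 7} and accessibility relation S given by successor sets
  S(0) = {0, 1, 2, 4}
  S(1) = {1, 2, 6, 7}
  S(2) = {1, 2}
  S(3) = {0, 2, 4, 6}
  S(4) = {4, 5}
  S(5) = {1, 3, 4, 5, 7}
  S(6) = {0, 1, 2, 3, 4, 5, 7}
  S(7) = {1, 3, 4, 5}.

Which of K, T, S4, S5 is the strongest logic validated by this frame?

K

Reflexive (axiom T): no — 3 is not related to itself.
Transitive (axiom 4): no — 0 S 1 and 1 S 6, but not 0 S 6.
Euclidean (axiom 5): no — 0 S 1 and 0 S 4, but not 1 S 4.
So F validates K; T would additionally require S to be reflexive. The strongest is K.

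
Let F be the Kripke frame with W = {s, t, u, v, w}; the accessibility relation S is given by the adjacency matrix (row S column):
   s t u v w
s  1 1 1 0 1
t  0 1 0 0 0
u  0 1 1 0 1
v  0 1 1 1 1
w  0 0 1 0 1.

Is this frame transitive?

No

Transitive: no — w S u and u S t, but not w S t.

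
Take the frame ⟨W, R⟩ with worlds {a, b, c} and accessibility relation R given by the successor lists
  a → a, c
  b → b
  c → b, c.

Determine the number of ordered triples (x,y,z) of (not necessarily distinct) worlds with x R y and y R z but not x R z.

Enumerating: (a,c,b).

1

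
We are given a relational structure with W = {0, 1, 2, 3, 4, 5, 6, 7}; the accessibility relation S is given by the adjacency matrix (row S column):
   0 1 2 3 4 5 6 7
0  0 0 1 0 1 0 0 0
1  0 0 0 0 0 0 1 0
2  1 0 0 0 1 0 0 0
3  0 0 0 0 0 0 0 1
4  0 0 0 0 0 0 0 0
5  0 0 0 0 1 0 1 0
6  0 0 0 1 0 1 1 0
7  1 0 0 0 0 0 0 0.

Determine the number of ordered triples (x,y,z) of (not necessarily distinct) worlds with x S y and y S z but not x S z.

Enumerating: (0,2,0), (1,6,3), (1,6,5), (2,0,2), (3,7,0), (5,6,3), (5,6,5), (6,3,7), (6,5,4), (7,0,2), (7,0,4).

11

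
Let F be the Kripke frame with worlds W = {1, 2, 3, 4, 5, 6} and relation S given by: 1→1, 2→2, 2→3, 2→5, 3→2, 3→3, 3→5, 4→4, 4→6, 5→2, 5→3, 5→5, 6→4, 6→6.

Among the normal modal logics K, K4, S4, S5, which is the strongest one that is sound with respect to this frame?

Transitive (axiom 4): yes — every two-step S-path is closed by a direct edge.
Reflexive (axiom T): yes — every world is S-related to itself.
Euclidean (axiom 5): yes — any two successors of a common world are S-related.
So F validates K, K4, S4, S5. The strongest is S5.

S5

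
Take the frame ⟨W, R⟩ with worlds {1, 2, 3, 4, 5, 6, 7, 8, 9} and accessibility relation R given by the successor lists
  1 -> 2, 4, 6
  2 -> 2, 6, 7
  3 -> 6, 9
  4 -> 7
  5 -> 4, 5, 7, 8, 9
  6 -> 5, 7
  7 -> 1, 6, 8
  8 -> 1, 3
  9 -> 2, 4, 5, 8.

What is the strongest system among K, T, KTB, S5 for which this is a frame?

K

Reflexive (axiom T): no — 1 is not related to itself.
Symmetric (axiom B): no — 1 R 2 but not 2 R 1.
Euclidean (axiom 5): no — 1 R 2 and 1 R 4, but not 2 R 4.
So F validates K; T would additionally require R to be reflexive. The strongest is K.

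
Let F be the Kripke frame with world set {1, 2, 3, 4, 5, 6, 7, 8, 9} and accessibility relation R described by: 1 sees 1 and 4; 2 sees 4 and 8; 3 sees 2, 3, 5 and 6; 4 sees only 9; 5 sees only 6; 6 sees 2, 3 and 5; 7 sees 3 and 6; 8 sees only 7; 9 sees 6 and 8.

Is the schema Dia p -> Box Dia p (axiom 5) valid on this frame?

No

The schema 5 characterises exactly the Euclidean frames.
Euclidean: no — 2 R 4 and 2 R 8, but not 4 R 8.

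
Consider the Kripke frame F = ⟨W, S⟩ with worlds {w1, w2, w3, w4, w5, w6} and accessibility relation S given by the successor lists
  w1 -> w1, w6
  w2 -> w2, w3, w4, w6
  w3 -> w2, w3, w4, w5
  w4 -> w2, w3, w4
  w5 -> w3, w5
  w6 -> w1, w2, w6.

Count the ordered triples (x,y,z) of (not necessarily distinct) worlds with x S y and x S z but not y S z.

Enumerating: (w2,w3,w6), (w2,w4,w6), (w2,w6,w3), (w2,w6,w4), (w3,w2,w5), (w3,w4,w5), (w3,w5,w2), (w3,w5,w4), (w6,w1,w2), (w6,w2,w1).

10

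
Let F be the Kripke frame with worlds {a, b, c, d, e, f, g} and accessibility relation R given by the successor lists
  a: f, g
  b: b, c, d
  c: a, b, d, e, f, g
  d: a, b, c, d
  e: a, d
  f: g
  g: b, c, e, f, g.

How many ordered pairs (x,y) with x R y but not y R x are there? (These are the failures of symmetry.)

Enumerating: (a,f), (a,g), (c,a), (c,e), (c,f), (d,a), (e,a), (e,d), (g,b), (g,e).

10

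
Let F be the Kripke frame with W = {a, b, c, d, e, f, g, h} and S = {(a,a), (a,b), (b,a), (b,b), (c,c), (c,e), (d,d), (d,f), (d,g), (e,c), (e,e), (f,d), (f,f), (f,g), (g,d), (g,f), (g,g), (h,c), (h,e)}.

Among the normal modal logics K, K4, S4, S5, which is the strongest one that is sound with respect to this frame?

K4

Transitive (axiom 4): yes — every two-step S-path is closed by a direct edge.
Reflexive (axiom T): no — h is not related to itself.
Euclidean (axiom 5): yes — any two successors of a common world are S-related.
So F validates K, K4; S4 would additionally require S to be reflexive. The strongest is K4.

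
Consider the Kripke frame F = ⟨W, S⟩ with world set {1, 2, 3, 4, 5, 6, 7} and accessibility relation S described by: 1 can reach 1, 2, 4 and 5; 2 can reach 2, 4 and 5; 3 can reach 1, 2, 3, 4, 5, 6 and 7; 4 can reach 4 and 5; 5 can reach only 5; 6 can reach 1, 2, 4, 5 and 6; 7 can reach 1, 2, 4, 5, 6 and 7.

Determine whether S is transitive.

Yes

Transitive: yes — every two-step S-path is closed by a direct edge.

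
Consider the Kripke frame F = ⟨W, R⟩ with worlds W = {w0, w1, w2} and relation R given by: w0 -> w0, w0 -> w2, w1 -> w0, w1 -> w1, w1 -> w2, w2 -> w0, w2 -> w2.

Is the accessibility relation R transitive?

Yes

Transitive: yes — every two-step R-path is closed by a direct edge.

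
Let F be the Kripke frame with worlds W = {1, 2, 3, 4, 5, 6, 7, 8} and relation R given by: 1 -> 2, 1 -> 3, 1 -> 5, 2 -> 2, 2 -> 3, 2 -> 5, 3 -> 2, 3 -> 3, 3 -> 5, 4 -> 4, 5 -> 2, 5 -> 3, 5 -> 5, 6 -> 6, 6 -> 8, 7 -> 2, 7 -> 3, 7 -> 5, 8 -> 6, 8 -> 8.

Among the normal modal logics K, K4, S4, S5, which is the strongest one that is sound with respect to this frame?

K4

Transitive (axiom 4): yes — every two-step R-path is closed by a direct edge.
Reflexive (axiom T): no — 1 is not related to itself.
Euclidean (axiom 5): yes — any two successors of a common world are R-related.
So F validates K, K4; S4 would additionally require R to be reflexive. The strongest is K4.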